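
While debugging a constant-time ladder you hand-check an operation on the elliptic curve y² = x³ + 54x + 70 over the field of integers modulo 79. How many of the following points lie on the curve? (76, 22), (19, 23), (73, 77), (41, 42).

3

(76, 22): 22² ≡ 10, rhs ≡ 39 → off.
(19, 23): 23² ≡ 55, rhs ≡ 55 → on.
(73, 77): 77² ≡ 4, rhs ≡ 4 → on.
(41, 42): 42² ≡ 26, rhs ≡ 26 → on.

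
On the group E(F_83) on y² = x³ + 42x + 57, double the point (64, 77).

tangent at (64, 77): λ = (3·64² + 42)/(2·77) ≡ 46/71. 71⁻¹ ≡ 76 (mod 83), so λ ≡ 46·76 ≡ 10.
  x = λ² - 64 - 64 = 100 - 128 ≡ 55; y = λ·(64 - 55) - 77 ≡ 13. → (55, 13)

(55, 13)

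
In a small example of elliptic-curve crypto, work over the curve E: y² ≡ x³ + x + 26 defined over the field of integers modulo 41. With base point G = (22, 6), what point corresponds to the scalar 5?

(21, 40)

Double-and-add on 5 = (101)₂. Start with G = (22, 6) for the leading 1-bit.
double: tangent at (22, 6): λ = (3·22² + 1)/(2·6) ≡ 18/12. 12⁻¹ ≡ 24 (mod 41) since 12·24 = 288 ≡ 1, so λ ≡ 18·24 ≡ 22.
  x = λ² - 22 - 22 = 484 - 44 ≡ 30; y = λ·(22 - 30) - 6 ≡ 23. → (30, 23)
double: tangent at (30, 23): λ = (3·30² + 1)/(2·23) ≡ 36/5. 5⁻¹ ≡ 33 (mod 41) since 5·33 = 165 ≡ 1, so λ ≡ 36·33 ≡ 40.
  x = λ² - 30 - 30 = 1600 - 60 ≡ 23; y = λ·(30 - 23) - 23 ≡ 11. → (23, 11)
add G: (23, 11) + (22, 6). λ = (6 - 11)/(22 - 23) ≡ 36/40 mod 41. 40⁻¹ ≡ 40 (mod 41) since 40·40 = 1600 ≡ 1, so λ ≡ 5.
  x = λ² - 23 - 22 = 25 - 45 ≡ 21; y = λ·(23 - 21) - 11 ≡ 40. → (21, 40)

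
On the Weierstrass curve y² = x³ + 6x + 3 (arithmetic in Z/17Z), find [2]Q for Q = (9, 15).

(14, 3)

tangent at (9, 15): λ = (3·9² + 6)/(2·15) ≡ 11/13. 13⁻¹ ≡ 4 (mod 17), so λ ≡ 11·4 ≡ 10.
  x = λ² - 9 - 9 = 100 - 18 ≡ 14; y = λ·(9 - 14) - 15 ≡ 3. → (14, 3)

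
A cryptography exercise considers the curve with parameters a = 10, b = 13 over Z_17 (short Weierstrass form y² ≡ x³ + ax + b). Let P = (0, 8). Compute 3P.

(3, 6)

Repeated addition: build up to 3P.
2P: tangent at (0, 8): λ = (3·0² + 10)/(2·8) ≡ 10/16. 16⁻¹ ≡ 16 (mod 17) since 16·16 = 256 ≡ 1, so λ ≡ 10·16 ≡ 7.
  x = λ² - 0 - 0 = 49 - 0 ≡ 15; y = λ·(0 - 15) - 8 ≡ 6. → (15, 6)
3P: (15, 6) + (0, 8). λ = (8 - 6)/(0 - 15) ≡ 2/2 mod 17. 2⁻¹ ≡ 9 (mod 17) since 2·9 = 18 ≡ 1, so λ ≡ 1.
  x = λ² - 15 - 0 = 1 - 15 ≡ 3; y = λ·(15 - 3) - 6 ≡ 6. → (3, 6)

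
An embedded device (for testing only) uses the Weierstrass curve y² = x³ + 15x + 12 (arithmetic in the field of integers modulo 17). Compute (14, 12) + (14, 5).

The two points share x = 14 and their y-coordinates satisfy 12 + 5 ≡ 0 (mod 17), so they are inverses. Their sum is O.

O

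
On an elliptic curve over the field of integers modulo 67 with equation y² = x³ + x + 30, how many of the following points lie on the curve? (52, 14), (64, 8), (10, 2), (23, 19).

(52, 14): 14² ≡ 62, rhs ≡ 57 → off.
(64, 8): 8² ≡ 64, rhs ≡ 0 → off.
(10, 2): 2² ≡ 4, rhs ≡ 35 → off.
(23, 19): 19² ≡ 26, rhs ≡ 26 → on.

1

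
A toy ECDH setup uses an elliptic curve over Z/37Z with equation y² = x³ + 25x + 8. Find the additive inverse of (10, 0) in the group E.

-(10, 0) = (10, -0 mod 37) = (10, 0).

(10, 0)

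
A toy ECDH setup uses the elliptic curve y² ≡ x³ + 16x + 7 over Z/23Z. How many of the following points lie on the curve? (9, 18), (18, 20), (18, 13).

(9, 18): 18² ≡ 2, rhs ≡ 6 → off.
(18, 20): 20² ≡ 9, rhs ≡ 9 → on.
(18, 13): 13² ≡ 8, rhs ≡ 9 → off.

1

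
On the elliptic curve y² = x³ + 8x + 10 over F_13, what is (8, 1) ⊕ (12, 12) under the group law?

(3, 3)

(8, 1) + (12, 12). λ = (12 - 1)/(12 - 8) ≡ 11/4 mod 13. 4⁻¹ ≡ 10 (mod 13) since 4·10 = 40 ≡ 1, so λ ≡ 6.
  x = λ² - 8 - 12 = 36 - 20 ≡ 3; y = λ·(8 - 3) - 1 ≡ 3. → (3, 3)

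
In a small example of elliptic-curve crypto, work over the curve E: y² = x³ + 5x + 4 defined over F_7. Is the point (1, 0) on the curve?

no

y² = 0² ≡ 0; x³ + 5x + 4 = 10 ≡ 3 (mod 7). 0 ≠ 3.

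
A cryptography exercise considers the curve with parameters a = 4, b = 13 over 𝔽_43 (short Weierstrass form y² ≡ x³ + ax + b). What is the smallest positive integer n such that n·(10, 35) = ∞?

2P: tangent at (10, 35): λ = (3·10² + 4)/(2·35) ≡ 3/27. 27⁻¹ ≡ 8 (mod 43) since 27·8 = 216 ≡ 1, so λ ≡ 3·8 ≡ 24.
  x = λ² - 10 - 10 = 576 - 20 ≡ 40; y = λ·(10 - 40) - 35 ≡ 19. → (40, 19)
3P: (40, 19) + (10, 35). λ = (35 - 19)/(10 - 40) ≡ 16/13 mod 43. 13⁻¹ ≡ 10 (mod 43), so λ ≡ 31.
  x = λ² - 40 - 10 = 961 - 50 ≡ 8; y = λ·(40 - 8) - 19 ≡ 27. → (8, 27)
4P: (8, 27) + (10, 35). λ = (35 - 27)/(10 - 8) ≡ 8/2 mod 43. 2⁻¹ ≡ 22 (mod 43), so λ ≡ 4.
  x = λ² - 8 - 10 = 16 - 18 ≡ 41; y = λ·(8 - 41) - 27 ≡ 13. → (41, 13)
5P: (41, 13) + (10, 35). λ = (35 - 13)/(10 - 41) ≡ 22/12 mod 43. 12⁻¹ ≡ 18 (mod 43) since 12·18 = 216 ≡ 1, so λ ≡ 9.
  x = λ² - 41 - 10 = 81 - 51 ≡ 30; y = λ·(41 - 30) - 13 ≡ 0. → (30, 0)
6P: (30, 0) + (10, 35). λ = (35 - 0)/(10 - 30) ≡ 35/23 mod 43. 23⁻¹ ≡ 15 (mod 43), so λ ≡ 9.
  x = λ² - 30 - 10 = 81 - 40 ≡ 41; y = λ·(30 - 41) - 0 ≡ 30. → (41, 30)
7P: (41, 30) + (10, 35). λ = (35 - 30)/(10 - 41) ≡ 5/12 mod 43. 12⁻¹ ≡ 18 (mod 43) since 12·18 = 216 ≡ 1, so λ ≡ 4.
  x = λ² - 41 - 10 = 16 - 51 ≡ 8; y = λ·(41 - 8) - 30 ≡ 16. → (8, 16)
8P: (8, 16) + (10, 35). λ = (35 - 16)/(10 - 8) ≡ 19/2 mod 43. 2⁻¹ ≡ 22 (mod 43), so λ ≡ 31.
  x = λ² - 8 - 10 = 961 - 18 ≡ 40; y = λ·(8 - 40) - 16 ≡ 24. → (40, 24)
9P: (40, 24) + (10, 35). λ = (35 - 24)/(10 - 40) ≡ 11/13 mod 43. 13⁻¹ ≡ 10 (mod 43) since 13·10 = 130 ≡ 1, so λ ≡ 24.
  x = λ² - 40 - 10 = 576 - 50 ≡ 10; y = λ·(40 - 10) - 24 ≡ 8. → (10, 8)
10P: (10, 8) + (10, 35): same x and y₁ ≡ -y₂, so the sum is ∞.
10P = ∞, so the order is 10.

10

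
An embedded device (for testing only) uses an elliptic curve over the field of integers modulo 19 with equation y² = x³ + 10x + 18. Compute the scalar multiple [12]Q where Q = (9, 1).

(6, 16)

Double-and-add on 12 = (1100)₂. Start with Q = (9, 1) for the leading 1-bit.
double: tangent at (9, 1): λ = (3·9² + 10)/(2·1) ≡ 6/2. 2⁻¹ ≡ 10 (mod 19) since 2·10 = 20 ≡ 1, so λ ≡ 6·10 ≡ 3.
  x = λ² - 9 - 9 = 9 - 18 ≡ 10; y = λ·(9 - 10) - 1 ≡ 15. → (10, 15)
add Q: (10, 15) + (9, 1). λ = (1 - 15)/(9 - 10) ≡ 5/18 mod 19. 18⁻¹ ≡ 18 (mod 19), so λ ≡ 14.
  x = λ² - 10 - 9 = 196 - 19 ≡ 6; y = λ·(10 - 6) - 15 ≡ 3. → (6, 3)
double: tangent at (6, 3): λ = (3·6² + 10)/(2·3) ≡ 4/6. 6⁻¹ ≡ 16 (mod 19) since 6·16 = 96 ≡ 1, so λ ≡ 4·16 ≡ 7.
  x = λ² - 6 - 6 = 49 - 12 ≡ 18; y = λ·(6 - 18) - 3 ≡ 8. → (18, 8)
double: tangent at (18, 8): λ = (3·18² + 10)/(2·8) ≡ 13/16. 16⁻¹ ≡ 6 (mod 19), so λ ≡ 13·6 ≡ 2.
  x = λ² - 18 - 18 = 4 - 36 ≡ 6; y = λ·(18 - 6) - 8 ≡ 16. → (6, 16)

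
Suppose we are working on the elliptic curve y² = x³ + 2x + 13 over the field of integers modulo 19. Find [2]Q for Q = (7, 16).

tangent at (7, 16): λ = (3·7² + 2)/(2·16) ≡ 16/13. 13⁻¹ ≡ 3 (mod 19) since 13·3 = 39 ≡ 1, so λ ≡ 16·3 ≡ 10.
  x = λ² - 7 - 7 = 100 - 14 ≡ 10; y = λ·(7 - 10) - 16 ≡ 11. → (10, 11)

(10, 11)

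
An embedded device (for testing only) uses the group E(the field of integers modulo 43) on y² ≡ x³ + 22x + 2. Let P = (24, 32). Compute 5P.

(6, 36)

Double-and-add on 5 = (101)₂. Start with P = (24, 32) for the leading 1-bit.
double: tangent at (24, 32): λ = (3·24² + 22)/(2·32) ≡ 30/21. 21⁻¹ ≡ 41 (mod 43), so λ ≡ 30·41 ≡ 26.
  x = λ² - 24 - 24 = 676 - 48 ≡ 26; y = λ·(24 - 26) - 32 ≡ 2. → (26, 2)
double: tangent at (26, 2): λ = (3·26² + 22)/(2·2) ≡ 29/4. 4⁻¹ ≡ 11 (mod 43), so λ ≡ 29·11 ≡ 18.
  x = λ² - 26 - 26 = 324 - 52 ≡ 14; y = λ·(26 - 14) - 2 ≡ 42. → (14, 42)
add P: (14, 42) + (24, 32). λ = (32 - 42)/(24 - 14) ≡ 33/10 mod 43. 10⁻¹ ≡ 13 (mod 43), so λ ≡ 42.
  x = λ² - 14 - 24 = 1764 - 38 ≡ 6; y = λ·(14 - 6) - 42 ≡ 36. → (6, 36)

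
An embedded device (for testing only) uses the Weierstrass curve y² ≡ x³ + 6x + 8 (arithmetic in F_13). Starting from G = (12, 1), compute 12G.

Double-and-add on 12 = (1100)₂. Start with G = (12, 1) for the leading 1-bit.
double: tangent at (12, 1): λ = (3·12² + 6)/(2·1) ≡ 9/2. 2⁻¹ ≡ 7 (mod 13), so λ ≡ 9·7 ≡ 11.
  x = λ² - 12 - 12 = 121 - 24 ≡ 6; y = λ·(12 - 6) - 1 ≡ 0. → (6, 0)
add G: (6, 0) + (12, 1). λ = (1 - 0)/(12 - 6) ≡ 1/6 mod 13. 6⁻¹ ≡ 11 (mod 13), so λ ≡ 11.
  x = λ² - 6 - 12 = 121 - 18 ≡ 12; y = λ·(6 - 12) - 0 ≡ 12. → (12, 12)
double: tangent at (12, 12): λ = (3·12² + 6)/(2·12) ≡ 9/11. 11⁻¹ ≡ 6 (mod 13) since 11·6 = 66 ≡ 1, so λ ≡ 9·6 ≡ 2.
  x = λ² - 12 - 12 = 4 - 24 ≡ 6; y = λ·(12 - 6) - 12 ≡ 0. → (6, 0)
double: (6, 0) + (6, 0): same x and y₁ ≡ -y₂, so the sum is O.

O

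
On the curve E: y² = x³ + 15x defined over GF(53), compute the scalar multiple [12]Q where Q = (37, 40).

Double-and-add on 12 = (1100)₂. Start with Q = (37, 40) for the leading 1-bit.
double: tangent at (37, 40): λ = (3·37² + 15)/(2·40) ≡ 41/27. 27⁻¹ ≡ 2 (mod 53), so λ ≡ 41·2 ≡ 29.
  x = λ² - 37 - 37 = 841 - 74 ≡ 25; y = λ·(37 - 25) - 40 ≡ 43. → (25, 43)
add Q: (25, 43) + (37, 40). λ = (40 - 43)/(37 - 25) ≡ 50/12 mod 53. 12⁻¹ ≡ 31 (mod 53) since 12·31 = 372 ≡ 1, so λ ≡ 13.
  x = λ² - 25 - 37 = 169 - 62 ≡ 1; y = λ·(25 - 1) - 43 ≡ 4. → (1, 4)
double: tangent at (1, 4): λ = (3·1² + 15)/(2·4) ≡ 18/8. 8⁻¹ ≡ 20 (mod 53), so λ ≡ 18·20 ≡ 42.
  x = λ² - 1 - 1 = 1764 - 2 ≡ 13; y = λ·(1 - 13) - 4 ≡ 22. → (13, 22)
double: tangent at (13, 22): λ = (3·13² + 15)/(2·22) ≡ 45/44. 44⁻¹ ≡ 47 (mod 53), so λ ≡ 45·47 ≡ 48.
  x = λ² - 13 - 13 = 2304 - 26 ≡ 52; y = λ·(13 - 52) - 22 ≡ 14. → (52, 14)

(52, 14)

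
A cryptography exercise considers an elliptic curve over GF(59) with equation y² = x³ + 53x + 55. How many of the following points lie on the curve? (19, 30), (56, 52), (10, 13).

(19, 30): 30² ≡ 15, rhs ≡ 15 → on.
(56, 52): 52² ≡ 49, rhs ≡ 46 → off.
(10, 13): 13² ≡ 51, rhs ≡ 51 → on.

2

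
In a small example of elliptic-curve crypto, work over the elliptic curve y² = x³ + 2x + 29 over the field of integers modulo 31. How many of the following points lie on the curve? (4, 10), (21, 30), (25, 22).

1

(4, 10): 10² ≡ 7, rhs ≡ 8 → off.
(21, 30): 30² ≡ 1, rhs ≡ 1 → on.
(25, 22): 22² ≡ 19, rhs ≡ 18 → off.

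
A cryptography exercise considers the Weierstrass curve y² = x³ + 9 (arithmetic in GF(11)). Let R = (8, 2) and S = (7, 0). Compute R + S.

(8, 2) + (7, 0). λ = (0 - 2)/(7 - 8) ≡ 9/10 mod 11. 10⁻¹ ≡ 10 (mod 11), so λ ≡ 2.
  x = λ² - 8 - 7 = 4 - 15 ≡ 0; y = λ·(8 - 0) - 2 ≡ 3. → (0, 3)

(0, 3)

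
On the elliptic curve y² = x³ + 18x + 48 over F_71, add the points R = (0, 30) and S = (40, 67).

(0, 30) + (40, 67). λ = (67 - 30)/(40 - 0) ≡ 37/40 mod 71. 40⁻¹ ≡ 16 (mod 71) since 40·16 = 640 ≡ 1, so λ ≡ 24.
  x = λ² - 0 - 40 = 576 - 40 ≡ 39; y = λ·(0 - 39) - 30 ≡ 28. → (39, 28)

(39, 28)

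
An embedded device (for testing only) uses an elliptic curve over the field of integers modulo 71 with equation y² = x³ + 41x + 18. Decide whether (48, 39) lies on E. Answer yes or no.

y² = 39² ≡ 30; x³ + 41x + 18 = 112578 ≡ 43 (mod 71). 30 ≠ 43.

no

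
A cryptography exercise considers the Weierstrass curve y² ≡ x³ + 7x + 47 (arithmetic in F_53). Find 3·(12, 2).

(42, 21)

Write Q = (12, 2).
Repeated addition: build up to 3Q.
2Q: tangent at (12, 2): λ = (3·12² + 7)/(2·2) ≡ 15/4. 4⁻¹ ≡ 40 (mod 53), so λ ≡ 15·40 ≡ 17.
  x = λ² - 12 - 12 = 289 - 24 ≡ 0; y = λ·(12 - 0) - 2 ≡ 43. → (0, 43)
3Q: (0, 43) + (12, 2). λ = (2 - 43)/(12 - 0) ≡ 12/12 mod 53. 12⁻¹ ≡ 31 (mod 53), so λ ≡ 1.
  x = λ² - 0 - 12 = 1 - 12 ≡ 42; y = λ·(0 - 42) - 43 ≡ 21. → (42, 21)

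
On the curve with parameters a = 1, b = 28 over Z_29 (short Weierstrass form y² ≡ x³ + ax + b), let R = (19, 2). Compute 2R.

(4, 3)

tangent at (19, 2): λ = (3·19² + 1)/(2·2) ≡ 11/4. 4⁻¹ ≡ 22 (mod 29) since 4·22 = 88 ≡ 1, so λ ≡ 11·22 ≡ 10.
  x = λ² - 19 - 19 = 100 - 38 ≡ 4; y = λ·(19 - 4) - 2 ≡ 3. → (4, 3)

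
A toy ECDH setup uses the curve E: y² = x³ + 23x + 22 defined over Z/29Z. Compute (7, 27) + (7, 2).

O

The two points share x = 7 and their y-coordinates satisfy 27 + 2 ≡ 0 (mod 29), so they are inverses. Their sum is ∞.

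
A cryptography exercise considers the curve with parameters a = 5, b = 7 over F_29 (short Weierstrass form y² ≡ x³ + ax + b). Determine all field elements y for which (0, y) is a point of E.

6, 23

x³ + 5x + 7 = 7 ≡ 7 (mod 29).
Square roots of 7 mod 29: 6 and 23 (since 6² = 36 ≡ 7).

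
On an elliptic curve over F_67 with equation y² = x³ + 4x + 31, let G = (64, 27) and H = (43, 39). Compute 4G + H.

(29, 58)

First 4G:
Repeated addition: build up to 4G.
2G: tangent at (64, 27): λ = (3·64² + 4)/(2·27) ≡ 31/54. 54⁻¹ ≡ 36 (mod 67) since 54·36 = 1944 ≡ 1, so λ ≡ 31·36 ≡ 44.
  x = λ² - 64 - 64 = 1936 - 128 ≡ 66; y = λ·(64 - 66) - 27 ≡ 19. → (66, 19)
3G: (66, 19) + (64, 27). λ = (27 - 19)/(64 - 66) ≡ 8/65 mod 67. 65⁻¹ ≡ 33 (mod 67) since 65·33 = 2145 ≡ 1, so λ ≡ 63.
  x = λ² - 66 - 64 = 3969 - 130 ≡ 20; y = λ·(66 - 20) - 19 ≡ 65. → (20, 65)
4G: (20, 65) + (64, 27). λ = (27 - 65)/(64 - 20) ≡ 29/44 mod 67. 44⁻¹ ≡ 32 (mod 67) since 44·32 = 1408 ≡ 1, so λ ≡ 57.
  x = λ² - 20 - 64 = 3249 - 84 ≡ 16; y = λ·(20 - 16) - 65 ≡ 29. → (16, 29)
4G = (16, 29).
Finally 4G + H:
(16, 29) + (43, 39). λ = (39 - 29)/(43 - 16) ≡ 10/27 mod 67. 27⁻¹ ≡ 5 (mod 67) since 27·5 = 135 ≡ 1, so λ ≡ 50.
  x = λ² - 16 - 43 = 2500 - 59 ≡ 29; y = λ·(16 - 29) - 29 ≡ 58. → (29, 58)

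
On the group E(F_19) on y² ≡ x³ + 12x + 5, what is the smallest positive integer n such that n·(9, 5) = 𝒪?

2P: tangent at (9, 5): λ = (3·9² + 12)/(2·5) ≡ 8/10. 10⁻¹ ≡ 2 (mod 19) since 10·2 = 20 ≡ 1, so λ ≡ 8·2 ≡ 16.
  x = λ² - 9 - 9 = 256 - 18 ≡ 10; y = λ·(9 - 10) - 5 ≡ 17. → (10, 17)
3P: (10, 17) + (9, 5). λ = (5 - 17)/(9 - 10) ≡ 7/18 mod 19. 18⁻¹ ≡ 18 (mod 19) since 18·18 = 324 ≡ 1, so λ ≡ 12.
  x = λ² - 10 - 9 = 144 - 19 ≡ 11; y = λ·(10 - 11) - 17 ≡ 9. → (11, 9)
4P: (11, 9) + (9, 5). λ = (5 - 9)/(9 - 11) ≡ 15/17 mod 19. 17⁻¹ ≡ 9 (mod 19), so λ ≡ 2.
  x = λ² - 11 - 9 = 4 - 20 ≡ 3; y = λ·(11 - 3) - 9 ≡ 7. → (3, 7)
5P: (3, 7) + (9, 5). λ = (5 - 7)/(9 - 3) ≡ 17/6 mod 19. 6⁻¹ ≡ 16 (mod 19), so λ ≡ 6.
  x = λ² - 3 - 9 = 36 - 12 ≡ 5; y = λ·(3 - 5) - 7 ≡ 0. → (5, 0)
6P: (5, 0) + (9, 5). λ = (5 - 0)/(9 - 5) ≡ 5/4 mod 19. 4⁻¹ ≡ 5 (mod 19) since 4·5 = 20 ≡ 1, so λ ≡ 6.
  x = λ² - 5 - 9 = 36 - 14 ≡ 3; y = λ·(5 - 3) - 0 ≡ 12. → (3, 12)
7P: (3, 12) + (9, 5). λ = (5 - 12)/(9 - 3) ≡ 12/6 mod 19. 6⁻¹ ≡ 16 (mod 19), so λ ≡ 2.
  x = λ² - 3 - 9 = 4 - 12 ≡ 11; y = λ·(3 - 11) - 12 ≡ 10. → (11, 10)
8P: (11, 10) + (9, 5). λ = (5 - 10)/(9 - 11) ≡ 14/17 mod 19. 17⁻¹ ≡ 9 (mod 19), so λ ≡ 12.
  x = λ² - 11 - 9 = 144 - 20 ≡ 10; y = λ·(11 - 10) - 10 ≡ 2. → (10, 2)
9P: (10, 2) + (9, 5). λ = (5 - 2)/(9 - 10) ≡ 3/18 mod 19. 18⁻¹ ≡ 18 (mod 19), so λ ≡ 16.
  x = λ² - 10 - 9 = 256 - 19 ≡ 9; y = λ·(10 - 9) - 2 ≡ 14. → (9, 14)
10P: (9, 14) + (9, 5): same x and y₁ ≡ -y₂, so the sum is 𝒪.
10P = 𝒪, so the order is 10.

10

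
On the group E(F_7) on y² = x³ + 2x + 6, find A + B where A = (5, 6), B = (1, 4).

(3, 2)

(5, 6) + (1, 4). λ = (4 - 6)/(1 - 5) ≡ 5/3 mod 7. 3⁻¹ ≡ 5 (mod 7), so λ ≡ 4.
  x = λ² - 5 - 1 = 16 - 6 ≡ 3; y = λ·(5 - 3) - 6 ≡ 2. → (3, 2)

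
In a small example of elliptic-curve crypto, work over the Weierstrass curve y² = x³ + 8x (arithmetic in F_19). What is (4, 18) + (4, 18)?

(16, 14)

tangent at (4, 18): λ = (3·4² + 8)/(2·18) ≡ 18/17. 17⁻¹ ≡ 9 (mod 19), so λ ≡ 18·9 ≡ 10.
  x = λ² - 4 - 4 = 100 - 8 ≡ 16; y = λ·(4 - 16) - 18 ≡ 14. → (16, 14)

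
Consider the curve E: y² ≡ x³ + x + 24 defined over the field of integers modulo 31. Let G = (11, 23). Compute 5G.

Double-and-add on 5 = (101)₂. Start with G = (11, 23) for the leading 1-bit.
double: tangent at (11, 23): λ = (3·11² + 1)/(2·23) ≡ 23/15. 15⁻¹ ≡ 29 (mod 31), so λ ≡ 23·29 ≡ 16.
  x = λ² - 11 - 11 = 256 - 22 ≡ 17; y = λ·(11 - 17) - 23 ≡ 5. → (17, 5)
double: tangent at (17, 5): λ = (3·17² + 1)/(2·5) ≡ 0/10. 10⁻¹ ≡ 28 (mod 31), so λ ≡ 0·28 ≡ 0.
  x = λ² - 17 - 17 = 0 - 34 ≡ 28; y = λ·(17 - 28) - 5 ≡ 26. → (28, 26)
add G: (28, 26) + (11, 23). λ = (23 - 26)/(11 - 28) ≡ 28/14 mod 31. 14⁻¹ ≡ 20 (mod 31), so λ ≡ 2.
  x = λ² - 28 - 11 = 4 - 39 ≡ 27; y = λ·(28 - 27) - 26 ≡ 7. → (27, 7)

(27, 7)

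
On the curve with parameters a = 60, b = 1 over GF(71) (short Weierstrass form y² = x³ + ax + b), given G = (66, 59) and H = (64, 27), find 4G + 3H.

(64, 44)

First 4G:
Double-and-add on 4 = (100)₂. Start with G = (66, 59) for the leading 1-bit.
double: tangent at (66, 59): λ = (3·66² + 60)/(2·59) ≡ 64/47. 47⁻¹ ≡ 68 (mod 71), so λ ≡ 64·68 ≡ 21.
  x = λ² - 66 - 66 = 441 - 132 ≡ 25; y = λ·(66 - 25) - 59 ≡ 21. → (25, 21)
double: tangent at (25, 21): λ = (3·25² + 60)/(2·21) ≡ 18/42. 42⁻¹ ≡ 22 (mod 71), so λ ≡ 18·22 ≡ 41.
  x = λ² - 25 - 25 = 1681 - 50 ≡ 69; y = λ·(25 - 69) - 21 ≡ 21. → (69, 21)
4G = (69, 21).
Next 3H:
Repeated addition: build up to 3H.
2H: tangent at (64, 27): λ = (3·64² + 60)/(2·27) ≡ 65/54. 54⁻¹ ≡ 25 (mod 71), so λ ≡ 65·25 ≡ 63.
  x = λ² - 64 - 64 = 3969 - 128 ≡ 7; y = λ·(64 - 7) - 27 ≡ 14. → (7, 14)
3H: (7, 14) + (64, 27). λ = (27 - 14)/(64 - 7) ≡ 13/57 mod 71. 57⁻¹ ≡ 5 (mod 71), so λ ≡ 65.
  x = λ² - 7 - 64 = 4225 - 71 ≡ 36; y = λ·(7 - 36) - 14 ≡ 18. → (36, 18)
3H = (36, 18).
Finally 4G + 3H:
(69, 21) + (36, 18). λ = (18 - 21)/(36 - 69) ≡ 68/38 mod 71. 38⁻¹ ≡ 43 (mod 71) since 38·43 = 1634 ≡ 1, so λ ≡ 13.
  x = λ² - 69 - 36 = 169 - 105 ≡ 64; y = λ·(69 - 64) - 21 ≡ 44. → (64, 44)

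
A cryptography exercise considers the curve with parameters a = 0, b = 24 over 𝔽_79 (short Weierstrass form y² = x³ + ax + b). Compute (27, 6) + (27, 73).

The two points share x = 27 and their y-coordinates satisfy 6 + 73 ≡ 0 (mod 79), so they are inverses. Their sum is 𝒪.

O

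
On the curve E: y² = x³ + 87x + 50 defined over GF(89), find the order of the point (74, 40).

6

2P: tangent at (74, 40): λ = (3·74² + 87)/(2·40) ≡ 50/80. 80⁻¹ ≡ 79 (mod 89), so λ ≡ 50·79 ≡ 34.
  x = λ² - 74 - 74 = 1156 - 148 ≡ 29; y = λ·(74 - 29) - 40 ≡ 66. → (29, 66)
3P: (29, 66) + (74, 40). λ = (40 - 66)/(74 - 29) ≡ 63/45 mod 89. 45⁻¹ ≡ 2 (mod 89), so λ ≡ 37.
  x = λ² - 29 - 74 = 1369 - 103 ≡ 20; y = λ·(29 - 20) - 66 ≡ 0. → (20, 0)
4P: (20, 0) + (74, 40). λ = (40 - 0)/(74 - 20) ≡ 40/54 mod 89. 54⁻¹ ≡ 61 (mod 89), so λ ≡ 37.
  x = λ² - 20 - 74 = 1369 - 94 ≡ 29; y = λ·(20 - 29) - 0 ≡ 23. → (29, 23)
5P: (29, 23) + (74, 40). λ = (40 - 23)/(74 - 29) ≡ 17/45 mod 89. 45⁻¹ ≡ 2 (mod 89), so λ ≡ 34.
  x = λ² - 29 - 74 = 1156 - 103 ≡ 74; y = λ·(29 - 74) - 23 ≡ 49. → (74, 49)
6P: (74, 49) + (74, 40): same x and y₁ ≡ -y₂, so the sum is 𝒪.
6P = 𝒪, so the order is 6.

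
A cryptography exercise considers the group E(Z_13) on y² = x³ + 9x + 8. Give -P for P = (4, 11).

(4, 2)

-(4, 11) = (4, -11 mod 13) = (4, 2).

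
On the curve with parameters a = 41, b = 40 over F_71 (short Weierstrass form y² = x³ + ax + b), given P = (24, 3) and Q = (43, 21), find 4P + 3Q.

First 4P:
Repeated addition: build up to 4P.
2P: tangent at (24, 3): λ = (3·24² + 41)/(2·3) ≡ 65/6. 6⁻¹ ≡ 12 (mod 71), so λ ≡ 65·12 ≡ 70.
  x = λ² - 24 - 24 = 4900 - 48 ≡ 24; y = λ·(24 - 24) - 3 ≡ 68. → (24, 68)
3P: (24, 68) + (24, 3): same x and y₁ ≡ -y₂, so the sum is ∞.
4P: ∞ + (24, 3) = (24, 3) (identity).
4P = (24, 3).
Next 3Q:
Repeated addition: build up to 3Q.
2Q: tangent at (43, 21): λ = (3·43² + 41)/(2·21) ≡ 50/42. 42⁻¹ ≡ 22 (mod 71), so λ ≡ 50·22 ≡ 35.
  x = λ² - 43 - 43 = 1225 - 86 ≡ 3; y = λ·(43 - 3) - 21 ≡ 30. → (3, 30)
3Q: (3, 30) + (43, 21). λ = (21 - 30)/(43 - 3) ≡ 62/40 mod 71. 40⁻¹ ≡ 16 (mod 71), so λ ≡ 69.
  x = λ² - 3 - 43 = 4761 - 46 ≡ 29; y = λ·(3 - 29) - 30 ≡ 22. → (29, 22)
3Q = (29, 22).
Finally 4P + 3Q:
(24, 3) + (29, 22). λ = (22 - 3)/(29 - 24) ≡ 19/5 mod 71. 5⁻¹ ≡ 57 (mod 71), so λ ≡ 18.
  x = λ² - 24 - 29 = 324 - 53 ≡ 58; y = λ·(24 - 58) - 3 ≡ 24. → (58, 24)

(58, 24)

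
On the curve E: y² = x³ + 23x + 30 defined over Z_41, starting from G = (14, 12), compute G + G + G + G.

Double-and-add on 4 = (100)₂. Start with G = (14, 12) for the leading 1-bit.
double: tangent at (14, 12): λ = (3·14² + 23)/(2·12) ≡ 37/24. 24⁻¹ ≡ 12 (mod 41) since 24·12 = 288 ≡ 1, so λ ≡ 37·12 ≡ 34.
  x = λ² - 14 - 14 = 1156 - 28 ≡ 21; y = λ·(14 - 21) - 12 ≡ 37. → (21, 37)
double: tangent at (21, 37): λ = (3·21² + 23)/(2·37) ≡ 34/33. 33⁻¹ ≡ 5 (mod 41), so λ ≡ 34·5 ≡ 6.
  x = λ² - 21 - 21 = 36 - 42 ≡ 35; y = λ·(21 - 35) - 37 ≡ 2. → (35, 2)

(35, 2)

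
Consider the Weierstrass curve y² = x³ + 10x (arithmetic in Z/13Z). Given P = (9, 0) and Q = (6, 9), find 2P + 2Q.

First 2P:
Repeated addition: build up to 2P.
2P: (9, 0) + (9, 0): same x and y₁ ≡ -y₂, so the sum is ∞.
2P = ∞.
Next 2Q:
Repeated addition: build up to 2Q.
2Q: tangent at (6, 9): λ = (3·6² + 10)/(2·9) ≡ 1/5. 5⁻¹ ≡ 8 (mod 13) since 5·8 = 40 ≡ 1, so λ ≡ 1·8 ≡ 8.
  x = λ² - 6 - 6 = 64 - 12 ≡ 0; y = λ·(6 - 0) - 9 ≡ 0. → (0, 0)
2Q = (0, 0).
Finally 2P + 2Q:
∞ + (0, 0) = (0, 0) (identity).

(0, 0)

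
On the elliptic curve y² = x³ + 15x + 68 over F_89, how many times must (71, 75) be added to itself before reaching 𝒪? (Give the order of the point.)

2P: tangent at (71, 75): λ = (3·71² + 15)/(2·75) ≡ 8/61. 61⁻¹ ≡ 54 (mod 89), so λ ≡ 8·54 ≡ 76.
  x = λ² - 71 - 71 = 5776 - 142 ≡ 27; y = λ·(71 - 27) - 75 ≡ 65. → (27, 65)
3P: (27, 65) + (71, 75). λ = (75 - 65)/(71 - 27) ≡ 10/44 mod 89. 44⁻¹ ≡ 87 (mod 89) since 44·87 = 3828 ≡ 1, so λ ≡ 69.
  x = λ² - 27 - 71 = 4761 - 98 ≡ 35; y = λ·(27 - 35) - 65 ≡ 6. → (35, 6)
4P: (35, 6) + (71, 75). λ = (75 - 6)/(71 - 35) ≡ 69/36 mod 89. 36⁻¹ ≡ 47 (mod 89), so λ ≡ 39.
  x = λ² - 35 - 71 = 1521 - 106 ≡ 80; y = λ·(35 - 80) - 6 ≡ 19. → (80, 19)
5P: (80, 19) + (71, 75). λ = (75 - 19)/(71 - 80) ≡ 56/80 mod 89. 80⁻¹ ≡ 79 (mod 89), so λ ≡ 63.
  x = λ² - 80 - 71 = 3969 - 151 ≡ 80; y = λ·(80 - 80) - 19 ≡ 70. → (80, 70)
6P: (80, 70) + (71, 75). λ = (75 - 70)/(71 - 80) ≡ 5/80 mod 89. 80⁻¹ ≡ 79 (mod 89), so λ ≡ 39.
  x = λ² - 80 - 71 = 1521 - 151 ≡ 35; y = λ·(80 - 35) - 70 ≡ 83. → (35, 83)
7P: (35, 83) + (71, 75). λ = (75 - 83)/(71 - 35) ≡ 81/36 mod 89. 36⁻¹ ≡ 47 (mod 89) since 36·47 = 1692 ≡ 1, so λ ≡ 69.
  x = λ² - 35 - 71 = 4761 - 106 ≡ 27; y = λ·(35 - 27) - 83 ≡ 24. → (27, 24)
8P: (27, 24) + (71, 75). λ = (75 - 24)/(71 - 27) ≡ 51/44 mod 89. 44⁻¹ ≡ 87 (mod 89), so λ ≡ 76.
  x = λ² - 27 - 71 = 5776 - 98 ≡ 71; y = λ·(27 - 71) - 24 ≡ 14. → (71, 14)
9P: (71, 14) + (71, 75): same x and y₁ ≡ -y₂, so the sum is 𝒪.
9P = 𝒪, so the order is 9.

9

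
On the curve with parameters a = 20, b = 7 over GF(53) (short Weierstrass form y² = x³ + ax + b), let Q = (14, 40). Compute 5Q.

Double-and-add on 5 = (101)₂. Start with Q = (14, 40) for the leading 1-bit.
double: tangent at (14, 40): λ = (3·14² + 20)/(2·40) ≡ 25/27. 27⁻¹ ≡ 2 (mod 53) since 27·2 = 54 ≡ 1, so λ ≡ 25·2 ≡ 50.
  x = λ² - 14 - 14 = 2500 - 28 ≡ 34; y = λ·(14 - 34) - 40 ≡ 20. → (34, 20)
double: tangent at (34, 20): λ = (3·34² + 20)/(2·20) ≡ 43/40. 40⁻¹ ≡ 4 (mod 53), so λ ≡ 43·4 ≡ 13.
  x = λ² - 34 - 34 = 169 - 68 ≡ 48; y = λ·(34 - 48) - 20 ≡ 10. → (48, 10)
add Q: (48, 10) + (14, 40). λ = (40 - 10)/(14 - 48) ≡ 30/19 mod 53. 19⁻¹ ≡ 14 (mod 53), so λ ≡ 49.
  x = λ² - 48 - 14 = 2401 - 62 ≡ 7; y = λ·(48 - 7) - 10 ≡ 38. → (7, 38)

(7, 38)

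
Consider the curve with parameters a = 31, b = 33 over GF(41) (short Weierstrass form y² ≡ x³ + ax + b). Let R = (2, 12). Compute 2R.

(39, 2)

tangent at (2, 12): λ = (3·2² + 31)/(2·12) ≡ 2/24. 24⁻¹ ≡ 12 (mod 41) since 24·12 = 288 ≡ 1, so λ ≡ 2·12 ≡ 24.
  x = λ² - 2 - 2 = 576 - 4 ≡ 39; y = λ·(2 - 39) - 12 ≡ 2. → (39, 2)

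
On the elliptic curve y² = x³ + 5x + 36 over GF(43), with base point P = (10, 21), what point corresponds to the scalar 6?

(16, 16)

Double-and-add on 6 = (110)₂. Start with P = (10, 21) for the leading 1-bit.
double: tangent at (10, 21): λ = (3·10² + 5)/(2·21) ≡ 4/42. 42⁻¹ ≡ 42 (mod 43), so λ ≡ 4·42 ≡ 39.
  x = λ² - 10 - 10 = 1521 - 20 ≡ 39; y = λ·(10 - 39) - 21 ≡ 9. → (39, 9)
add P: (39, 9) + (10, 21). λ = (21 - 9)/(10 - 39) ≡ 12/14 mod 43. 14⁻¹ ≡ 40 (mod 43), so λ ≡ 7.
  x = λ² - 39 - 10 = 49 - 49 ≡ 0; y = λ·(39 - 0) - 9 ≡ 6. → (0, 6)
double: tangent at (0, 6): λ = (3·0² + 5)/(2·6) ≡ 5/12. 12⁻¹ ≡ 18 (mod 43) since 12·18 = 216 ≡ 1, so λ ≡ 5·18 ≡ 4.
  x = λ² - 0 - 0 = 16 - 0 ≡ 16; y = λ·(0 - 16) - 6 ≡ 16. → (16, 16)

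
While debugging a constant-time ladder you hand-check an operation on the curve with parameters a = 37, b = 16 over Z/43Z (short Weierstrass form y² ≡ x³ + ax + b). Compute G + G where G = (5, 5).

tangent at (5, 5): λ = (3·5² + 37)/(2·5) ≡ 26/10. 10⁻¹ ≡ 13 (mod 43) since 10·13 = 130 ≡ 1, so λ ≡ 26·13 ≡ 37.
  x = λ² - 5 - 5 = 1369 - 10 ≡ 26; y = λ·(5 - 26) - 5 ≡ 35. → (26, 35)

(26, 35)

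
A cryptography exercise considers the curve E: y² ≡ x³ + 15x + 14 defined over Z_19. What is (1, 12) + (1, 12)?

(14, 2)

tangent at (1, 12): λ = (3·1² + 15)/(2·12) ≡ 18/5. 5⁻¹ ≡ 4 (mod 19), so λ ≡ 18·4 ≡ 15.
  x = λ² - 1 - 1 = 225 - 2 ≡ 14; y = λ·(1 - 14) - 12 ≡ 2. → (14, 2)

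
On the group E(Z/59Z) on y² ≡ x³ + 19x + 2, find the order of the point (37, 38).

12

2P: tangent at (37, 38): λ = (3·37² + 19)/(2·38) ≡ 55/17. 17⁻¹ ≡ 7 (mod 59), so λ ≡ 55·7 ≡ 31.
  x = λ² - 37 - 37 = 961 - 74 ≡ 2; y = λ·(37 - 2) - 38 ≡ 44. → (2, 44)
3P: (2, 44) + (37, 38). λ = (38 - 44)/(37 - 2) ≡ 53/35 mod 59. 35⁻¹ ≡ 27 (mod 59), so λ ≡ 15.
  x = λ² - 2 - 37 = 225 - 39 ≡ 9; y = λ·(2 - 9) - 44 ≡ 28. → (9, 28)
4P: (9, 28) + (37, 38). λ = (38 - 28)/(37 - 9) ≡ 10/28 mod 59. 28⁻¹ ≡ 19 (mod 59) since 28·19 = 532 ≡ 1, so λ ≡ 13.
  x = λ² - 9 - 37 = 169 - 46 ≡ 5; y = λ·(9 - 5) - 28 ≡ 24. → (5, 24)
5P: (5, 24) + (37, 38). λ = (38 - 24)/(37 - 5) ≡ 14/32 mod 59. 32⁻¹ ≡ 24 (mod 59) since 32·24 = 768 ≡ 1, so λ ≡ 41.
  x = λ² - 5 - 37 = 1681 - 42 ≡ 46; y = λ·(5 - 46) - 24 ≡ 6. → (46, 6)
6P: (46, 6) + (37, 38). λ = (38 - 6)/(37 - 46) ≡ 32/50 mod 59. 50⁻¹ ≡ 13 (mod 59), so λ ≡ 3.
  x = λ² - 46 - 37 = 9 - 83 ≡ 44; y = λ·(46 - 44) - 6 ≡ 0. → (44, 0)
7P: (44, 0) + (37, 38). λ = (38 - 0)/(37 - 44) ≡ 38/52 mod 59. 52⁻¹ ≡ 42 (mod 59), so λ ≡ 3.
  x = λ² - 44 - 37 = 9 - 81 ≡ 46; y = λ·(44 - 46) - 0 ≡ 53. → (46, 53)
8P: (46, 53) + (37, 38). λ = (38 - 53)/(37 - 46) ≡ 44/50 mod 59. 50⁻¹ ≡ 13 (mod 59) since 50·13 = 650 ≡ 1, so λ ≡ 41.
  x = λ² - 46 - 37 = 1681 - 83 ≡ 5; y = λ·(46 - 5) - 53 ≡ 35. → (5, 35)
9P: (5, 35) + (37, 38). λ = (38 - 35)/(37 - 5) ≡ 3/32 mod 59. 32⁻¹ ≡ 24 (mod 59), so λ ≡ 13.
  x = λ² - 5 - 37 = 169 - 42 ≡ 9; y = λ·(5 - 9) - 35 ≡ 31. → (9, 31)
10P: (9, 31) + (37, 38). λ = (38 - 31)/(37 - 9) ≡ 7/28 mod 59. 28⁻¹ ≡ 19 (mod 59), so λ ≡ 15.
  x = λ² - 9 - 37 = 225 - 46 ≡ 2; y = λ·(9 - 2) - 31 ≡ 15. → (2, 15)
11P: (2, 15) + (37, 38). λ = (38 - 15)/(37 - 2) ≡ 23/35 mod 59. 35⁻¹ ≡ 27 (mod 59) since 35·27 = 945 ≡ 1, so λ ≡ 31.
  x = λ² - 2 - 37 = 961 - 39 ≡ 37; y = λ·(2 - 37) - 15 ≡ 21. → (37, 21)
12P: (37, 21) + (37, 38): same x and y₁ ≡ -y₂, so the sum is O.
12P = O, so the order is 12.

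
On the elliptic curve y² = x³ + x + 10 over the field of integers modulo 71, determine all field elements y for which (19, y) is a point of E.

1, 70

x³ + 1x + 10 = 6888 ≡ 1 (mod 71).
Square roots of 1 mod 71: 1 and 70 (since 1² = 1 ≡ 1).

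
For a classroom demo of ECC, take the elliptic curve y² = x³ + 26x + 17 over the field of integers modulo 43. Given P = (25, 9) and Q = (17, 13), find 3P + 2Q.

First 3P:
Repeated addition: build up to 3P.
2P: tangent at (25, 9): λ = (3·25² + 26)/(2·9) ≡ 9/18. 18⁻¹ ≡ 12 (mod 43) since 18·12 = 216 ≡ 1, so λ ≡ 9·12 ≡ 22.
  x = λ² - 25 - 25 = 484 - 50 ≡ 4; y = λ·(25 - 4) - 9 ≡ 23. → (4, 23)
3P: (4, 23) + (25, 9). λ = (9 - 23)/(25 - 4) ≡ 29/21 mod 43. 21⁻¹ ≡ 41 (mod 43) since 21·41 = 861 ≡ 1, so λ ≡ 28.
  x = λ² - 4 - 25 = 784 - 29 ≡ 24; y = λ·(4 - 24) - 23 ≡ 19. → (24, 19)
3P = (24, 19).
Next 2Q:
Repeated addition: build up to 2Q.
2Q: tangent at (17, 13): λ = (3·17² + 26)/(2·13) ≡ 33/26. 26⁻¹ ≡ 5 (mod 43) since 26·5 = 130 ≡ 1, so λ ≡ 33·5 ≡ 36.
  x = λ² - 17 - 17 = 1296 - 34 ≡ 15; y = λ·(17 - 15) - 13 ≡ 16. → (15, 16)
2Q = (15, 16).
Finally 3P + 2Q:
(24, 19) + (15, 16). λ = (16 - 19)/(15 - 24) ≡ 40/34 mod 43. 34⁻¹ ≡ 19 (mod 43) since 34·19 = 646 ≡ 1, so λ ≡ 29.
  x = λ² - 24 - 15 = 841 - 39 ≡ 28; y = λ·(24 - 28) - 19 ≡ 37. → (28, 37)

(28, 37)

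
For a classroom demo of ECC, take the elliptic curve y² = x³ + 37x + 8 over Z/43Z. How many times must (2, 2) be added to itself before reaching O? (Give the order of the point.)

2P: tangent at (2, 2): λ = (3·2² + 37)/(2·2) ≡ 6/4. 4⁻¹ ≡ 11 (mod 43), so λ ≡ 6·11 ≡ 23.
  x = λ² - 2 - 2 = 529 - 4 ≡ 9; y = λ·(2 - 9) - 2 ≡ 9. → (9, 9)
3P: (9, 9) + (2, 2). λ = (2 - 9)/(2 - 9) ≡ 36/36 mod 43. 36⁻¹ ≡ 6 (mod 43), so λ ≡ 1.
  x = λ² - 9 - 2 = 1 - 11 ≡ 33; y = λ·(9 - 33) - 9 ≡ 10. → (33, 10)
4P: (33, 10) + (2, 2). λ = (2 - 10)/(2 - 33) ≡ 35/12 mod 43. 12⁻¹ ≡ 18 (mod 43) since 12·18 = 216 ≡ 1, so λ ≡ 28.
  x = λ² - 33 - 2 = 784 - 35 ≡ 18; y = λ·(33 - 18) - 10 ≡ 23. → (18, 23)
5P: (18, 23) + (2, 2). λ = (2 - 23)/(2 - 18) ≡ 22/27 mod 43. 27⁻¹ ≡ 8 (mod 43) since 27·8 = 216 ≡ 1, so λ ≡ 4.
  x = λ² - 18 - 2 = 16 - 20 ≡ 39; y = λ·(18 - 39) - 23 ≡ 22. → (39, 22)
6P: (39, 22) + (2, 2). λ = (2 - 22)/(2 - 39) ≡ 23/6 mod 43. 6⁻¹ ≡ 36 (mod 43) since 6·36 = 216 ≡ 1, so λ ≡ 11.
  x = λ² - 39 - 2 = 121 - 41 ≡ 37; y = λ·(39 - 37) - 22 ≡ 0. → (37, 0)
7P: (37, 0) + (2, 2). λ = (2 - 0)/(2 - 37) ≡ 2/8 mod 43. 8⁻¹ ≡ 27 (mod 43), so λ ≡ 11.
  x = λ² - 37 - 2 = 121 - 39 ≡ 39; y = λ·(37 - 39) - 0 ≡ 21. → (39, 21)
8P: (39, 21) + (2, 2). λ = (2 - 21)/(2 - 39) ≡ 24/6 mod 43. 6⁻¹ ≡ 36 (mod 43) since 6·36 = 216 ≡ 1, so λ ≡ 4.
  x = λ² - 39 - 2 = 16 - 41 ≡ 18; y = λ·(39 - 18) - 21 ≡ 20. → (18, 20)
9P: (18, 20) + (2, 2). λ = (2 - 20)/(2 - 18) ≡ 25/27 mod 43. 27⁻¹ ≡ 8 (mod 43), so λ ≡ 28.
  x = λ² - 18 - 2 = 784 - 20 ≡ 33; y = λ·(18 - 33) - 20 ≡ 33. → (33, 33)
10P: (33, 33) + (2, 2). λ = (2 - 33)/(2 - 33) ≡ 12/12 mod 43. 12⁻¹ ≡ 18 (mod 43), so λ ≡ 1.
  x = λ² - 33 - 2 = 1 - 35 ≡ 9; y = λ·(33 - 9) - 33 ≡ 34. → (9, 34)
11P: (9, 34) + (2, 2). λ = (2 - 34)/(2 - 9) ≡ 11/36 mod 43. 36⁻¹ ≡ 6 (mod 43), so λ ≡ 23.
  x = λ² - 9 - 2 = 529 - 11 ≡ 2; y = λ·(9 - 2) - 34 ≡ 41. → (2, 41)
12P: (2, 41) + (2, 2): same x and y₁ ≡ -y₂, so the sum is O.
12P = O, so the order is 12.

12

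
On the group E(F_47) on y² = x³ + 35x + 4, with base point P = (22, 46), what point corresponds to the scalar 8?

(37, 39)

Double-and-add on 8 = (1000)₂. Start with P = (22, 46) for the leading 1-bit.
double: tangent at (22, 46): λ = (3·22² + 35)/(2·46) ≡ 30/45. 45⁻¹ ≡ 23 (mod 47) since 45·23 = 1035 ≡ 1, so λ ≡ 30·23 ≡ 32.
  x = λ² - 22 - 22 = 1024 - 44 ≡ 40; y = λ·(22 - 40) - 46 ≡ 36. → (40, 36)
double: tangent at (40, 36): λ = (3·40² + 35)/(2·36) ≡ 41/25. 25⁻¹ ≡ 32 (mod 47), so λ ≡ 41·32 ≡ 43.
  x = λ² - 40 - 40 = 1849 - 80 ≡ 30; y = λ·(40 - 30) - 36 ≡ 18. → (30, 18)
double: tangent at (30, 18): λ = (3·30² + 35)/(2·18) ≡ 9/36. 36⁻¹ ≡ 17 (mod 47) since 36·17 = 612 ≡ 1, so λ ≡ 9·17 ≡ 12.
  x = λ² - 30 - 30 = 144 - 60 ≡ 37; y = λ·(30 - 37) - 18 ≡ 39. → (37, 39)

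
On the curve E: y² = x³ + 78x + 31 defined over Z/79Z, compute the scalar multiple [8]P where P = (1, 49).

O

Double-and-add on 8 = (1000)₂. Start with P = (1, 49) for the leading 1-bit.
double: tangent at (1, 49): λ = (3·1² + 78)/(2·49) ≡ 2/19. 19⁻¹ ≡ 25 (mod 79) since 19·25 = 475 ≡ 1, so λ ≡ 2·25 ≡ 50.
  x = λ² - 1 - 1 = 2500 - 2 ≡ 49; y = λ·(1 - 49) - 49 ≡ 0. → (49, 0)
double: (49, 0) + (49, 0): same x and y₁ ≡ -y₂, so the sum is ∞.
double: ∞ + ∞ = ∞ (identity).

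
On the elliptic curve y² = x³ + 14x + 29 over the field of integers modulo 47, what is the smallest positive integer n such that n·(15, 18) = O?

7

2P: tangent at (15, 18): λ = (3·15² + 14)/(2·18) ≡ 31/36. 36⁻¹ ≡ 17 (mod 47), so λ ≡ 31·17 ≡ 10.
  x = λ² - 15 - 15 = 100 - 30 ≡ 23; y = λ·(15 - 23) - 18 ≡ 43. → (23, 43)
3P: (23, 43) + (15, 18). λ = (18 - 43)/(15 - 23) ≡ 22/39 mod 47. 39⁻¹ ≡ 41 (mod 47) since 39·41 = 1599 ≡ 1, so λ ≡ 9.
  x = λ² - 23 - 15 = 81 - 38 ≡ 43; y = λ·(23 - 43) - 43 ≡ 12. → (43, 12)
4P: (43, 12) + (15, 18). λ = (18 - 12)/(15 - 43) ≡ 6/19 mod 47. 19⁻¹ ≡ 5 (mod 47), so λ ≡ 30.
  x = λ² - 43 - 15 = 900 - 58 ≡ 43; y = λ·(43 - 43) - 12 ≡ 35. → (43, 35)
5P: (43, 35) + (15, 18). λ = (18 - 35)/(15 - 43) ≡ 30/19 mod 47. 19⁻¹ ≡ 5 (mod 47), so λ ≡ 9.
  x = λ² - 43 - 15 = 81 - 58 ≡ 23; y = λ·(43 - 23) - 35 ≡ 4. → (23, 4)
6P: (23, 4) + (15, 18). λ = (18 - 4)/(15 - 23) ≡ 14/39 mod 47. 39⁻¹ ≡ 41 (mod 47) since 39·41 = 1599 ≡ 1, so λ ≡ 10.
  x = λ² - 23 - 15 = 100 - 38 ≡ 15; y = λ·(23 - 15) - 4 ≡ 29. → (15, 29)
7P: (15, 29) + (15, 18): same x and y₁ ≡ -y₂, so the sum is O.
7P = O, so the order is 7.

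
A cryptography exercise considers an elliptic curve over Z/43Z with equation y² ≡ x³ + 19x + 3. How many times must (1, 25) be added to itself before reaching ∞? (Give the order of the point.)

2P: tangent at (1, 25): λ = (3·1² + 19)/(2·25) ≡ 22/7. 7⁻¹ ≡ 37 (mod 43), so λ ≡ 22·37 ≡ 40.
  x = λ² - 1 - 1 = 1600 - 2 ≡ 7; y = λ·(1 - 7) - 25 ≡ 36. → (7, 36)
3P: (7, 36) + (1, 25). λ = (25 - 36)/(1 - 7) ≡ 32/37 mod 43. 37⁻¹ ≡ 7 (mod 43), so λ ≡ 9.
  x = λ² - 7 - 1 = 81 - 8 ≡ 30; y = λ·(7 - 30) - 36 ≡ 15. → (30, 15)
4P: (30, 15) + (1, 25). λ = (25 - 15)/(1 - 30) ≡ 10/14 mod 43. 14⁻¹ ≡ 40 (mod 43), so λ ≡ 13.
  x = λ² - 30 - 1 = 169 - 31 ≡ 9; y = λ·(30 - 9) - 15 ≡ 0. → (9, 0)
5P: (9, 0) + (1, 25). λ = (25 - 0)/(1 - 9) ≡ 25/35 mod 43. 35⁻¹ ≡ 16 (mod 43) since 35·16 = 560 ≡ 1, so λ ≡ 13.
  x = λ² - 9 - 1 = 169 - 10 ≡ 30; y = λ·(9 - 30) - 0 ≡ 28. → (30, 28)
6P: (30, 28) + (1, 25). λ = (25 - 28)/(1 - 30) ≡ 40/14 mod 43. 14⁻¹ ≡ 40 (mod 43), so λ ≡ 9.
  x = λ² - 30 - 1 = 81 - 31 ≡ 7; y = λ·(30 - 7) - 28 ≡ 7. → (7, 7)
7P: (7, 7) + (1, 25). λ = (25 - 7)/(1 - 7) ≡ 18/37 mod 43. 37⁻¹ ≡ 7 (mod 43) since 37·7 = 259 ≡ 1, so λ ≡ 40.
  x = λ² - 7 - 1 = 1600 - 8 ≡ 1; y = λ·(7 - 1) - 7 ≡ 18. → (1, 18)
8P: (1, 18) + (1, 25): same x and y₁ ≡ -y₂, so the sum is ∞.
8P = ∞, so the order is 8.

8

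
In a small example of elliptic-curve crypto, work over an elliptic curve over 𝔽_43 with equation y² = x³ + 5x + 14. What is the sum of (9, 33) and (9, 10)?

The two points share x = 9 and their y-coordinates satisfy 33 + 10 ≡ 0 (mod 43), so they are inverses. Their sum is the point at infinity.

O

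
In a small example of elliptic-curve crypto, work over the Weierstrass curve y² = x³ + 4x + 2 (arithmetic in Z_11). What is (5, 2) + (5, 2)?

tangent at (5, 2): λ = (3·5² + 4)/(2·2) ≡ 2/4. 4⁻¹ ≡ 3 (mod 11), so λ ≡ 2·3 ≡ 6.
  x = λ² - 5 - 5 = 36 - 10 ≡ 4; y = λ·(5 - 4) - 2 ≡ 4. → (4, 4)

(4, 4)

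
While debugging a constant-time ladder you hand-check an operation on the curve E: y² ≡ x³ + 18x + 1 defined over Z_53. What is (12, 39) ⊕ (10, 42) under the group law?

(12, 39) + (10, 42). λ = (42 - 39)/(10 - 12) ≡ 3/51 mod 53. 51⁻¹ ≡ 26 (mod 53), so λ ≡ 25.
  x = λ² - 12 - 10 = 625 - 22 ≡ 20; y = λ·(12 - 20) - 39 ≡ 26. → (20, 26)

(20, 26)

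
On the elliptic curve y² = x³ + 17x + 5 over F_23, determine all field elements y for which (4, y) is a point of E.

x³ + 17x + 5 = 137 ≡ 22 (mod 23).
22 is a non-residue mod 23; no y exists.

none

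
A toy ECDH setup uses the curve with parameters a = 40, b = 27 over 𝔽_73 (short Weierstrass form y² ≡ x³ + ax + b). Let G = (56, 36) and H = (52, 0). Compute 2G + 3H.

First 2G:
Repeated addition: build up to 2G.
2G: tangent at (56, 36): λ = (3·56² + 40)/(2·36) ≡ 31/72. 72⁻¹ ≡ 72 (mod 73), so λ ≡ 31·72 ≡ 42.
  x = λ² - 56 - 56 = 1764 - 112 ≡ 46; y = λ·(56 - 46) - 36 ≡ 19. → (46, 19)
2G = (46, 19).
Next 3H:
Repeated addition: build up to 3H.
2H: (52, 0) + (52, 0): same x and y₁ ≡ -y₂, so the sum is ∞.
3H: ∞ + (52, 0) = (52, 0) (identity).
3H = (52, 0).
Finally 2G + 3H:
(46, 19) + (52, 0). λ = (0 - 19)/(52 - 46) ≡ 54/6 mod 73. 6⁻¹ ≡ 61 (mod 73), so λ ≡ 9.
  x = λ² - 46 - 52 = 81 - 98 ≡ 56; y = λ·(46 - 56) - 19 ≡ 37. → (56, 37)

(56, 37)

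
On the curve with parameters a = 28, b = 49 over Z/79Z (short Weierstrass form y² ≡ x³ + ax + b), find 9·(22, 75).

(77, 8)

Write Q = (22, 75).
Double-and-add on 9 = (1001)₂. Start with Q = (22, 75) for the leading 1-bit.
double: tangent at (22, 75): λ = (3·22² + 28)/(2·75) ≡ 58/71. 71⁻¹ ≡ 69 (mod 79), so λ ≡ 58·69 ≡ 52.
  x = λ² - 22 - 22 = 2704 - 44 ≡ 53; y = λ·(22 - 53) - 75 ≡ 51. → (53, 51)
double: tangent at (53, 51): λ = (3·53² + 28)/(2·51) ≡ 2/23. 23⁻¹ ≡ 55 (mod 79), so λ ≡ 2·55 ≡ 31.
  x = λ² - 53 - 53 = 961 - 106 ≡ 65; y = λ·(53 - 65) - 51 ≡ 51. → (65, 51)
double: tangent at (65, 51): λ = (3·65² + 28)/(2·51) ≡ 63/23. 23⁻¹ ≡ 55 (mod 79) since 23·55 = 1265 ≡ 1, so λ ≡ 63·55 ≡ 68.
  x = λ² - 65 - 65 = 4624 - 130 ≡ 70; y = λ·(65 - 70) - 51 ≡ 4. → (70, 4)
add Q: (70, 4) + (22, 75). λ = (75 - 4)/(22 - 70) ≡ 71/31 mod 79. 31⁻¹ ≡ 51 (mod 79) since 31·51 = 1581 ≡ 1, so λ ≡ 66.
  x = λ² - 70 - 22 = 4356 - 92 ≡ 77; y = λ·(70 - 77) - 4 ≡ 8. → (77, 8)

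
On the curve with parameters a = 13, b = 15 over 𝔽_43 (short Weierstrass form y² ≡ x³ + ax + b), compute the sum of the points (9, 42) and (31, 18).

(28, 10)

(9, 42) + (31, 18). λ = (18 - 42)/(31 - 9) ≡ 19/22 mod 43. 22⁻¹ ≡ 2 (mod 43), so λ ≡ 38.
  x = λ² - 9 - 31 = 1444 - 40 ≡ 28; y = λ·(9 - 28) - 42 ≡ 10. → (28, 10)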